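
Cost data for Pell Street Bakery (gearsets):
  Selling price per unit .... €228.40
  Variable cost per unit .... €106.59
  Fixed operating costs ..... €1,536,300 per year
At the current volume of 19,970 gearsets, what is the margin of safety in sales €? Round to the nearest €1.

€1,680,507

Unit CM = price − variable cost = €228.40 − €106.59 = €121.81. Break-even units = €1,536,300 ÷ €121.81 = 12,612.27; break-even revenue = 12,612.27 × €228.40 = €2,880,641.33.
Current sales = 19,970 × €228.40 = €4,561,148.00.
Margin of safety = €4,561,148.00 − €2,880,641.33 = €1,680,507.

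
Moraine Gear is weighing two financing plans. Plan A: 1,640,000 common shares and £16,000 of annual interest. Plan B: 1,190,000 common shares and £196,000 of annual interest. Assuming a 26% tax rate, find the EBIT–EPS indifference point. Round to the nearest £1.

£672,000

At indifference, (EBIT − 16,000)(1 − t)/1,640,000 = (EBIT − 196,000)(1 − t)/1,190,000.
Cancelling (1 − t) and cross-multiplying: 1,190,000·(EBIT − 16,000) = 1,640,000·(EBIT − 196,000).
Solving, EBIT = (196,000·1,640,000 − 16,000·1,190,000) / (1,640,000 − 1,190,000) = 302,400,000,000 / 450,000 = 672,000.00.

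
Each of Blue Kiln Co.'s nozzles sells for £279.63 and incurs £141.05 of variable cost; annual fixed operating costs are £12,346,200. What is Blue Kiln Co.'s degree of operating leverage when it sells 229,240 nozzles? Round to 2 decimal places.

Contribution at this volume is 229,240 × £138.58 = £31,768,079.20.
Operating income = contribution − fixed costs = £31,768,079.20 − £12,346,200 = £19,421,879.20.
So DOL = total CM / EBIT = £31,768,079.20 / £19,421,879.20 = 1.6357.

1.64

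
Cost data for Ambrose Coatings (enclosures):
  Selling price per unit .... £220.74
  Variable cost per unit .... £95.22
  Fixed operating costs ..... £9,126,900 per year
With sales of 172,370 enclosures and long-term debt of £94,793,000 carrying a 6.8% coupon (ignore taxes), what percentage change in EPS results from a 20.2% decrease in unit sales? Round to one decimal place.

-72.1%

Contribution at this volume is 172,370 × £125.52 = £21,635,882.40.
EBIT = £21,635,882.40 − £9,126,900 = £12,508,982.40.
After interest of £6,445,924.00, pre-tax earnings = £6,063,058.40.
Degree of combined leverage = contribution ÷ (EBIT − I) = £21,635,882.40 ÷ £6,063,058.40 = 3.5685.
EPS therefore changes by 3.5685 × (-20.2%) = -72.1%.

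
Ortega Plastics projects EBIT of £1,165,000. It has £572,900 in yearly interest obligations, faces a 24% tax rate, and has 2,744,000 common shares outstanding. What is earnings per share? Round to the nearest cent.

Pre-tax income = £1,165,000 − £572,900.00 = £592,100.00.
After tax at 24%: net income = £592,100.00 × 0.76 = £449,996.00.
EPS = £449,996.00 ÷ 2,744,000 = £0.16.

£0.16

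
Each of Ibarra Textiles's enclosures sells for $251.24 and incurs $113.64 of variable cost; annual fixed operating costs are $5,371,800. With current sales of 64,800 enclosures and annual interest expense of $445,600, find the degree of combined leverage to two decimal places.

At 64,800 units, contribution = 64,800 × $137.60 = $8,916,480.00.
EBIT = $8,916,480.00 − $5,371,800 = $3,544,680.00. Interest = $445,600.00, so EBIT − I = $3,099,080.00.
Degree of total leverage = total CM / (EBIT − interest) = $8,916,480.00 / $3,099,080.00 = 2.8771.

2.88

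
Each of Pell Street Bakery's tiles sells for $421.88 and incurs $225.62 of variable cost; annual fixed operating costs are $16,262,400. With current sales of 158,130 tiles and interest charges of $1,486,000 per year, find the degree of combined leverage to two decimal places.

Total contribution margin = 158,130 × $196.26 = $31,034,593.80.
EBIT = $31,034,593.80 − $16,262,400 = $14,772,193.80. Interest = $1,486,000.00, so EBIT − I = $13,286,193.80.
Degree of total leverage = total CM / (EBIT − interest) = $31,034,593.80 / $13,286,193.80 = 2.3359.

2.34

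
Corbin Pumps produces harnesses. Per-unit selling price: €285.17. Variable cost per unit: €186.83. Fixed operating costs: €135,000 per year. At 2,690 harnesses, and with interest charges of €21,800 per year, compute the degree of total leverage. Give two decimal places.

At 2,690 units, contribution = 2,690 × €98.34 = €264,534.60.
EBIT = €264,534.60 − €135,000 = €129,534.60. Interest = €21,800.00.
DOL = €264,534.60 ÷ €129,534.60 = 2.0422; DFL = €129,534.60 ÷ €107,734.60 = 1.2023.
Combined leverage = 2.0422 × 1.2023 = 2.4553.

2.46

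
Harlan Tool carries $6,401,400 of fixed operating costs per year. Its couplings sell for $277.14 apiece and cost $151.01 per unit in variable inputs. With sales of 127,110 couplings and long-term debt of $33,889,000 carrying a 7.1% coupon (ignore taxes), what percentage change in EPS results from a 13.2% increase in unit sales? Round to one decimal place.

At 127,110 units, contribution = 127,110 × $126.13 = $16,032,384.30.
Subtracting fixed costs: EBIT = $16,032,384.30 − $6,401,400 = $9,630,984.30.
After interest of $2,406,119.00, pre-tax earnings = $7,224,865.30.
DCL = total CM / (EBIT − I) = $16,032,384.30 / $7,224,865.30 = 2.2191.
%ΔEPS = DCL × %ΔSales = 2.2191 × +13.2% = +29.3%.

+29.3%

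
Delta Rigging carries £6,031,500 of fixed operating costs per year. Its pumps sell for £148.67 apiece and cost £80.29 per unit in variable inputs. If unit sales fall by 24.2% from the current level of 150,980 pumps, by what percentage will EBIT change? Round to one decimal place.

-58.2%

Total contribution margin = 150,980 × £68.38 = £10,324,012.40.
EBIT = £10,324,012.40 − £6,031,500 = £4,292,512.40.
So DOL = total CM / EBIT = £10,324,012.40 / £4,292,512.40 = 2.4051.
%ΔEBIT = DOL × %ΔSales = 2.4051 × -24.2% = -58.2%.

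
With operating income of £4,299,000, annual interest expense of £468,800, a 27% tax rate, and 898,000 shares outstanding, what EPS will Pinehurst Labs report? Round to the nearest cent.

£3.11

Pre-tax income = £4,299,000 − £468,800.00 = £3,830,200.00.
Net income = £3,830,200.00 × (1 − 0.27) = £2,796,046.00.
EPS = £2,796,046.00 ÷ 898,000 = £3.11.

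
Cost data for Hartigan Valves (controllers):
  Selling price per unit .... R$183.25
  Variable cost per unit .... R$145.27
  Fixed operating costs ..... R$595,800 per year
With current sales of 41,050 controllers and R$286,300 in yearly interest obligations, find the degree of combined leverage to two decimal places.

2.30

At 41,050 units, contribution = 41,050 × R$37.98 = R$1,559,079.00.
EBIT = R$1,559,079.00 − R$595,800 = R$963,279.00. Interest = R$286,300.00, so EBIT − I = R$676,979.00.
Degree of total leverage = total CM / (EBIT − interest) = R$1,559,079.00 / R$676,979.00 = 2.3030.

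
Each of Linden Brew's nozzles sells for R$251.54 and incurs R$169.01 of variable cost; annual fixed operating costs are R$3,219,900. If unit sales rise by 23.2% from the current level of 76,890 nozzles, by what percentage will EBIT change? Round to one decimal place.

+47.1%

Contribution at this volume is 76,890 × R$82.53 = R$6,345,731.70.
Operating income = contribution − fixed costs = R$6,345,731.70 − R$3,219,900 = R$3,125,831.70.
So DOL = total CM / EBIT = R$6,345,731.70 / R$3,125,831.70 = 2.0301.
%ΔEBIT = DOL × %ΔSales = 2.0301 × +23.2% = +47.1%.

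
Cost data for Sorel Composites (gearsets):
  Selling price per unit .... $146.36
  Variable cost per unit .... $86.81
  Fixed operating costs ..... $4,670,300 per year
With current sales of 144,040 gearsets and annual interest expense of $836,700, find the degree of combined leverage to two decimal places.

2.79

Contribution at this volume is 144,040 × $59.55 = $8,577,582.00.
Subtracting fixed costs: EBIT = $8,577,582.00 − $4,670,300 = $3,907,282.00. Interest = $836,700.00.
DOL = $8,577,582.00 ÷ $3,907,282.00 = 2.1953; DFL = $3,907,282.00 ÷ $3,070,582.00 = 1.2725.
DCL = DOL × DFL = 2.1953 × 1.2725 = 2.7935.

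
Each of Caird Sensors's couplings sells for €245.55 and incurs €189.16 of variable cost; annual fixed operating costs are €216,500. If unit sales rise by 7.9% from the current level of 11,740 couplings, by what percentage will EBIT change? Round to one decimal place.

+11.7%

At 11,740 units, contribution = 11,740 × €56.39 = €662,018.60.
EBIT = €662,018.60 − €216,500 = €445,518.60.
DOL = contribution ÷ EBIT = €662,018.60 ÷ €445,518.60 = 1.4860.
So EBIT moves 1.4860 × (+7.9%) = +11.7%.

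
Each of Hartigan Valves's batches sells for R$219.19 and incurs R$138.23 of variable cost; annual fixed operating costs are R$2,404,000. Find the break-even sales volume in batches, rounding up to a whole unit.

Each unit contributes R$219.19 − R$138.23 = R$80.96.
Break-even Q = R$2,404,000 / R$80.96 = 29,693.68 → 29,694 batches.

29,694 batches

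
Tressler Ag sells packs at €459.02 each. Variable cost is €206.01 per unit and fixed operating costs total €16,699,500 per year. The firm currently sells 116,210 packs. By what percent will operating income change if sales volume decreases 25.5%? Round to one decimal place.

Total contribution margin = 116,210 × €253.01 = €29,402,292.10.
EBIT = €29,402,292.10 − €16,699,500 = €12,702,792.10.
Degree of operating leverage = €29,402,292.10 / €12,702,792.10 = 2.3146.
So EBIT moves 2.3146 × (-25.5%) = -59.0%.

-59.0%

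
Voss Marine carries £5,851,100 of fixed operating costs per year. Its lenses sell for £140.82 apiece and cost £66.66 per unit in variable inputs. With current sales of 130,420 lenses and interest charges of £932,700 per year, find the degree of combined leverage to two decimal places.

3.35

At 130,420 units, contribution = 130,420 × £74.16 = £9,671,947.20.
Operating income = contribution − fixed costs = £9,671,947.20 − £5,851,100 = £3,820,847.20. Interest = £932,700.00.
DOL = £9,671,947.20 ÷ £3,820,847.20 = 2.5314; DFL = £3,820,847.20 ÷ £2,888,147.20 = 1.3229.
Combined leverage = 2.5314 × 1.3229 = 3.3488.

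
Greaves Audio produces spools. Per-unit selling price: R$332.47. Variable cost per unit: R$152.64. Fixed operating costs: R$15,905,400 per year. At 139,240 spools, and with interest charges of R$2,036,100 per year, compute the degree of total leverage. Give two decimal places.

Total contribution margin = 139,240 × R$179.83 = R$25,039,529.20.
Operating income = contribution − fixed costs = R$25,039,529.20 − R$15,905,400 = R$9,134,129.20. Interest = R$2,036,100.00, so EBIT − I = R$7,098,029.20.
DCL = contribution ÷ (EBIT − I) = R$25,039,529.20 ÷ R$7,098,029.20 = 3.5277.

3.53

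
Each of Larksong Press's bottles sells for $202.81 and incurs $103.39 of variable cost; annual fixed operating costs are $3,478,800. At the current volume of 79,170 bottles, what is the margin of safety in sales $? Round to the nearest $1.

$8,959,954

Contribution margin per unit = $202.81 − $103.39 = $99.42. Break-even units = $3,478,800 ÷ $99.42 = 34,990.95; break-even revenue = 34,990.95 × $202.81 = $7,096,514.06.
Current sales = 79,170 × $202.81 = $16,056,467.70.
Margin of safety = $16,056,467.70 − $7,096,514.06 = $8,959,954.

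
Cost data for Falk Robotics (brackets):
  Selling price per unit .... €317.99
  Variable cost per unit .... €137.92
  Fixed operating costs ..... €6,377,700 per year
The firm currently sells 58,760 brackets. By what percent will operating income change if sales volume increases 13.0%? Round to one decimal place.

+32.7%

Total contribution margin = 58,760 × €180.07 = €10,580,913.20.
Operating income = contribution − fixed costs = €10,580,913.20 − €6,377,700 = €4,203,213.20.
So DOL = total CM / EBIT = €10,580,913.20 / €4,203,213.20 = 2.5173.
Operating income changes by 2.5173 × +13.0% = +32.7%.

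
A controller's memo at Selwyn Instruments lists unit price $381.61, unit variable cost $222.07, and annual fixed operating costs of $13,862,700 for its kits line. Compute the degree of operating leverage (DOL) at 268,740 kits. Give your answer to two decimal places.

Contribution at this volume is 268,740 × $159.54 = $42,874,779.60.
Subtracting fixed costs: EBIT = $42,874,779.60 − $13,862,700 = $29,012,079.60.
Degree of operating leverage = $42,874,779.60 / $29,012,079.60 = 1.4778.

1.48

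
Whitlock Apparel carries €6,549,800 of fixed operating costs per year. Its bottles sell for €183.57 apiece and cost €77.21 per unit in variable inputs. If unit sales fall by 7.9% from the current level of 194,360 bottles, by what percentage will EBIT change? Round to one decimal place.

-11.6%

Total contribution margin = 194,360 × €106.36 = €20,672,129.60.
Operating income = contribution − fixed costs = €20,672,129.60 − €6,549,800 = €14,122,329.60.
Degree of operating leverage = €20,672,129.60 / €14,122,329.60 = 1.4638.
Operating income changes by 1.4638 × -7.9% = -11.6%.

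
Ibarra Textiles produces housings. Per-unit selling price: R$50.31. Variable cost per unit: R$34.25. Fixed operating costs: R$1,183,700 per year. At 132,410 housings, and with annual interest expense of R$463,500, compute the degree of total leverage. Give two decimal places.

4.44

At 132,410 units, contribution = 132,410 × R$16.06 = R$2,126,504.60.
Subtracting fixed costs: EBIT = R$2,126,504.60 − R$1,183,700 = R$942,804.60. Interest = R$463,500.00, so EBIT − I = R$479,304.60.
DCL = contribution ÷ (EBIT − I) = R$2,126,504.60 ÷ R$479,304.60 = 4.4366.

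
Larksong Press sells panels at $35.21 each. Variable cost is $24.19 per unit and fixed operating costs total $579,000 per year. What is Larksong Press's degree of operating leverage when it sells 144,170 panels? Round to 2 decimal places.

1.57

Contribution at this volume is 144,170 × $11.02 = $1,588,753.40.
EBIT = $1,588,753.40 − $579,000 = $1,009,753.40.
Degree of operating leverage = $1,588,753.40 / $1,009,753.40 = 1.5734.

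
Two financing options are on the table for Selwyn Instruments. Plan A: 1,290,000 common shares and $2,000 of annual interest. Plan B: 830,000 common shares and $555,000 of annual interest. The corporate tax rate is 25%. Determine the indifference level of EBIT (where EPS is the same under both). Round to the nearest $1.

Set EPS_A = EPS_B: (EBIT − $2,000)(1 − 0.25) ÷ 1,290,000 = (EBIT − $555,000)(1 − 0.25) ÷ 830,000.
Cancelling (1 − t) and cross-multiplying: 830,000·(EBIT − 2,000) = 1,290,000·(EBIT − 555,000).
Solving, EBIT = (555,000·1,290,000 − 2,000·830,000) / (1,290,000 − 830,000) = 714,290,000,000 / 460,000 = 1,552,804.35.

$1,552,804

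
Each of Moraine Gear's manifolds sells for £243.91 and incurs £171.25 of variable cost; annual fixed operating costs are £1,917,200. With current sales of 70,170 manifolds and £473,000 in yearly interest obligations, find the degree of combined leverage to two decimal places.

At 70,170 units, contribution = 70,170 × £72.66 = £5,098,552.20.
EBIT = £5,098,552.20 − £1,917,200 = £3,181,352.20. Interest = £473,000.00.
DOL = £5,098,552.20 ÷ £3,181,352.20 = 1.6026; DFL = £3,181,352.20 ÷ £2,708,352.20 = 1.1746.
DCL = DOL × DFL = 1.6026 × 1.1746 = 1.8824.

1.88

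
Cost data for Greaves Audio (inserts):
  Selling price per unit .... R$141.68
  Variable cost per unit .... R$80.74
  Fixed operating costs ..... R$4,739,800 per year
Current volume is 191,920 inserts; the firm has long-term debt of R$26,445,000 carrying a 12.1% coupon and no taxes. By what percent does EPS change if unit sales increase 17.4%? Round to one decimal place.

Total contribution margin = 191,920 × R$60.94 = R$11,695,604.80.
Subtracting fixed costs: EBIT = R$11,695,604.80 − R$4,739,800 = R$6,955,804.80.
After interest of R$3,199,845.00, pre-tax earnings = R$3,755,959.80.
Degree of combined leverage = contribution ÷ (EBIT − I) = R$11,695,604.80 ÷ R$3,755,959.80 = 3.1139.
%ΔEPS = DCL × %ΔSales = 3.1139 × +17.4% = +54.2%.

+54.2%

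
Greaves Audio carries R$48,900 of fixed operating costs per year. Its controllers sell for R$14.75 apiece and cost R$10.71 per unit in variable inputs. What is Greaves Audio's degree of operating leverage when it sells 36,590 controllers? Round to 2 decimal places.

Contribution at this volume is 36,590 × R$4.04 = R$147,823.60.
Operating income = contribution − fixed costs = R$147,823.60 − R$48,900 = R$98,923.60.
Degree of operating leverage = R$147,823.60 / R$98,923.60 = 1.4943.

1.49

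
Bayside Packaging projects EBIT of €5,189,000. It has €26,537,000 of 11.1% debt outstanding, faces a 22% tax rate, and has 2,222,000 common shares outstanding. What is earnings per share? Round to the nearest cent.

€0.79

Pre-tax income = €5,189,000 − €2,945,607.00 = €2,243,393.00.
After tax at 22%: net income = €2,243,393.00 × 0.78 = €1,749,846.54.
EPS = €1,749,846.54 ÷ 2,222,000 = €0.79.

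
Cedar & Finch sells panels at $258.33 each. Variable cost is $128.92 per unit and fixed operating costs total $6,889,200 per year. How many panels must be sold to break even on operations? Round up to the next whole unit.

Unit CM = price − variable cost = $258.33 − $128.92 = $129.41.
Units to break even: $6,889,200 ÷ $129.41 = 53,235.45, rounded up to 53,236.

53,236 panels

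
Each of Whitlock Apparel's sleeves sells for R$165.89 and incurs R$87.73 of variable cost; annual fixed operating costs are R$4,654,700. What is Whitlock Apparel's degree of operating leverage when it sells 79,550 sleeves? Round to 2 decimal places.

3.98

Contribution at this volume is 79,550 × R$78.16 = R$6,217,628.00.
Subtracting fixed costs: EBIT = R$6,217,628.00 − R$4,654,700 = R$1,562,928.00.
Degree of operating leverage = R$6,217,628.00 / R$1,562,928.00 = 3.9782.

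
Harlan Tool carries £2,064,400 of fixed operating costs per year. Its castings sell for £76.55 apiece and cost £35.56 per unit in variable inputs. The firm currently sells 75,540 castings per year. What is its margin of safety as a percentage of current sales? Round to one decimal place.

33.3%

Contribution margin per unit = £76.55 − £35.56 = £40.99. Break-even units = £2,064,400 ÷ £40.99 = 50,363.50; break-even revenue = 50,363.50 × £76.55 = £3,855,326.18.
Current sales = 75,540 × £76.55 = £5,782,587.00.
Margin of safety = (£5,782,587.00 − £3,855,326.18) ÷ £5,782,587.00 = 33.3%.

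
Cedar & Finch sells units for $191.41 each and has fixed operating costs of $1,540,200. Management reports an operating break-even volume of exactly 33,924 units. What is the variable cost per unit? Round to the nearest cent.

$146.01

At break-even, FC = Q × (P − VC), so P − VC = $1,540,200 ÷ 33,924 = $45.4015.
Hence VC = price − CM = $191.41 − $45.4015 = $146.01.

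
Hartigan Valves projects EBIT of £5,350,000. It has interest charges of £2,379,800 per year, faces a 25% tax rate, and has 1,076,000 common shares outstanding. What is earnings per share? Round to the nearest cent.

£2.07

Pre-tax income = £5,350,000 − £2,379,800.00 = £2,970,200.00.
Net income = £2,970,200.00 × (1 − 0.25) = £2,227,650.00.
EPS = £2,227,650.00 ÷ 1,076,000 = £2.07.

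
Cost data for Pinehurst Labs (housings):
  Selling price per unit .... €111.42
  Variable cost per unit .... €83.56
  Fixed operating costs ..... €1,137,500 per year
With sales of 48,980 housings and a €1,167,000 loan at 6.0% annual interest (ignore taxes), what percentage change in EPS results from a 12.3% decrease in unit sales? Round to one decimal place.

Contribution at this volume is 48,980 × €27.86 = €1,364,582.80.
Operating income = contribution − fixed costs = €1,364,582.80 − €1,137,500 = €227,082.80.
Interest = €70,020.00, so EBIT − I = €157,062.80.
DCL = total CM / (EBIT − I) = €1,364,582.80 / €157,062.80 = 8.6881.
%ΔEPS = DCL × %ΔSales = 8.6881 × -12.3% = -106.9%.

-106.9%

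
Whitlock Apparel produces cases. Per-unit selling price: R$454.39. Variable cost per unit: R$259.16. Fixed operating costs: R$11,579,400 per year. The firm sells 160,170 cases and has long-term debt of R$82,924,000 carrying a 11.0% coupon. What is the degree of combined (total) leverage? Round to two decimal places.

Contribution at this volume is 160,170 × R$195.23 = R$31,269,989.10.
Subtracting fixed costs: EBIT = R$31,269,989.10 − R$11,579,400 = R$19,690,589.10. Interest = R$9,121,640.00.
DOL = R$31,269,989.10 ÷ R$19,690,589.10 = 1.5881; DFL = R$19,690,589.10 ÷ R$10,568,949.10 = 1.8631.
Combined leverage = 1.5881 × 1.8631 = 2.9588.

2.96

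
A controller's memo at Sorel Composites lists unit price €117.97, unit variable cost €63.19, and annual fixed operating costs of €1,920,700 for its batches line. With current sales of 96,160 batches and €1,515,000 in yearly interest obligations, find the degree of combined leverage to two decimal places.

2.88

Total contribution margin = 96,160 × €54.78 = €5,267,644.80.
EBIT = €5,267,644.80 − €1,920,700 = €3,346,944.80. Interest = €1,515,000.00, so EBIT − I = €1,831,944.80.
DCL = contribution ÷ (EBIT − I) = €5,267,644.80 ÷ €1,831,944.80 = 2.8754.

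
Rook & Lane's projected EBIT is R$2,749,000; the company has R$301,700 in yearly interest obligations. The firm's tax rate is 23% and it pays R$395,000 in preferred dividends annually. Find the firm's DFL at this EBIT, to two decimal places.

Interest = R$301,700.00.
Preferred dividends grossed up pre-tax: R$395,000 / (1 − 0.23) = R$512,987.01.
DFL = EBIT ÷ [EBIT − I − D_p/(1−t)] = R$2,749,000 ÷ [R$2,749,000 − R$301,700.00 − R$512,987.01] = R$2,749,000 ÷ R$1,934,312.99 = 1.4212.

1.42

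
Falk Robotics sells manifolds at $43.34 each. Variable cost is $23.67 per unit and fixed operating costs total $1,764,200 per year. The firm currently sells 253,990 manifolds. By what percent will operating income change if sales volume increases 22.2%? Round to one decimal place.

Contribution at this volume is 253,990 × $19.67 = $4,995,983.30.
EBIT = $4,995,983.30 − $1,764,200 = $3,231,783.30.
So DOL = total CM / EBIT = $4,995,983.30 / $3,231,783.30 = 1.5459.
%ΔEBIT = DOL × %ΔSales = 1.5459 × +22.2% = +34.3%.

+34.3%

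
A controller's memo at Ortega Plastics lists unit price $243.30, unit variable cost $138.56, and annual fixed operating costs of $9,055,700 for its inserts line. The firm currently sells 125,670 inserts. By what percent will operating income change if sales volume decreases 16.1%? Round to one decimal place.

-51.6%

At 125,670 units, contribution = 125,670 × $104.74 = $13,162,675.80.
Operating income = contribution − fixed costs = $13,162,675.80 − $9,055,700 = $4,106,975.80.
So DOL = total CM / EBIT = $13,162,675.80 / $4,106,975.80 = 3.2050.
%ΔEBIT = DOL × %ΔSales = 3.2050 × -16.1% = -51.6%.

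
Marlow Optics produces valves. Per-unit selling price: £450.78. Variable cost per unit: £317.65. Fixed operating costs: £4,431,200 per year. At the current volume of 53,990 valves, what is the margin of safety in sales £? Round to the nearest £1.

Unit CM = price − variable cost = £450.78 − £317.65 = £133.13. Break-even units = £4,431,200 ÷ £133.13 = 33,284.76; break-even revenue = 33,284.76 × £450.78 = £15,004,103.78.
Actual sales revenue = 53,990 × £450.78 = £24,337,612.20.
Margin of safety = £24,337,612.20 − £15,004,103.78 = £9,333,508.

£9,333,508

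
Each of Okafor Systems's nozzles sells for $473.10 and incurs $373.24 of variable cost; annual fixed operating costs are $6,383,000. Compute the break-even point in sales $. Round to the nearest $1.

$30,240,309

CM per unit = $473.10 − $373.24 = $99.86; CM ratio = $99.86 / $473.10 = 0.2111.
Break-even revenue = fixed costs × price ÷ CM = $6,383,000 × $473.10 ÷ $99.86 = $30,240,309.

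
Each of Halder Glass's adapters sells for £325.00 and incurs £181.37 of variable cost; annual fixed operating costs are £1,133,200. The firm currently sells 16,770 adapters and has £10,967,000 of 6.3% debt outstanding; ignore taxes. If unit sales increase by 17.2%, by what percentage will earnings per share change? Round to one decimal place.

Contribution at this volume is 16,770 × £143.63 = £2,408,675.10.
Operating income = contribution − fixed costs = £2,408,675.10 − £1,133,200 = £1,275,475.10.
After interest of £690,921.00, pre-tax earnings = £584,554.10.
Degree of combined leverage = contribution ÷ (EBIT − I) = £2,408,675.10 ÷ £584,554.10 = 4.1205.
EPS therefore changes by 4.1205 × (+17.2%) = +70.9%.

+70.9%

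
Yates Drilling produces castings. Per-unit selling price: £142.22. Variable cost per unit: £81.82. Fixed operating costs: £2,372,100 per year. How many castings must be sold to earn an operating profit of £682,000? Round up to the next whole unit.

50,565 castings

Each unit contributes £142.22 − £81.82 = £60.40.
Required volume = (fixed costs + target profit) ÷ CM = (£2,372,100 + £682,000) ÷ £60.40 = 50,564.57, so 50,565 castings.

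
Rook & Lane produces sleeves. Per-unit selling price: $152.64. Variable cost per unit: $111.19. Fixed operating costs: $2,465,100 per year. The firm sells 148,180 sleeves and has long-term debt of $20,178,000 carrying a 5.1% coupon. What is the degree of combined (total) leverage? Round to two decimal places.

Total contribution margin = 148,180 × $41.45 = $6,142,061.00.
Operating income = contribution − fixed costs = $6,142,061.00 − $2,465,100 = $3,676,961.00. Interest = $1,029,078.00.
DOL = $6,142,061.00 ÷ $3,676,961.00 = 1.6704; DFL = $3,676,961.00 ÷ $2,647,883.00 = 1.3886.
DCL = DOL × DFL = 1.6704 × 1.3886 = 2.3195.

2.32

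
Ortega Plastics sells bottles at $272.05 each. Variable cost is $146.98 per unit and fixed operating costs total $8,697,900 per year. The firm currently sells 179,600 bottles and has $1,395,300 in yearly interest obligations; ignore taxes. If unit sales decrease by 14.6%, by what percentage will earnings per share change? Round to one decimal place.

At 179,600 units, contribution = 179,600 × $125.07 = $22,462,572.00.
Subtracting fixed costs: EBIT = $22,462,572.00 − $8,697,900 = $13,764,672.00.
After interest of $1,395,300.00, pre-tax earnings = $12,369,372.00.
Degree of combined leverage = contribution ÷ (EBIT − I) = $22,462,572.00 ÷ $12,369,372.00 = 1.8160.
EPS therefore changes by 1.8160 × (-14.6%) = -26.5%.

-26.5%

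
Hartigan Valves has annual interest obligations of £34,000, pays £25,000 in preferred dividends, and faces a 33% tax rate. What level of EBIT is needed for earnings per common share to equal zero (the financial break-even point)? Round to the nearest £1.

£71,313

Grossing the preferred dividend up to pre-tax terms: £25,000 / (1 − 0.33) = £37,313.43.
EPS = 0 when EBIT covers interest plus the pre-tax preferred burden: £34,000 + £37,313.43 = £71,313.43.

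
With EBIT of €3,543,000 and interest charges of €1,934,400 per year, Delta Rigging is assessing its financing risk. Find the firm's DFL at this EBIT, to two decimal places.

Annual interest charges come to €1,934,400.00.
Degree of financial leverage = EBIT / (EBIT − interest) = €3,543,000 / €1,608,600.00 = 2.2025.

2.20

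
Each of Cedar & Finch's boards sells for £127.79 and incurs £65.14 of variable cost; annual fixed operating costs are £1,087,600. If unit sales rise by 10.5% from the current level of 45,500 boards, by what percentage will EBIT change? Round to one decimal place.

+17.0%

Contribution at this volume is 45,500 × £62.65 = £2,850,575.00.
Operating income = contribution − fixed costs = £2,850,575.00 − £1,087,600 = £1,762,975.00.
DOL = contribution ÷ EBIT = £2,850,575.00 ÷ £1,762,975.00 = 1.6169.
%ΔEBIT = DOL × %ΔSales = 1.6169 × +10.5% = +17.0%.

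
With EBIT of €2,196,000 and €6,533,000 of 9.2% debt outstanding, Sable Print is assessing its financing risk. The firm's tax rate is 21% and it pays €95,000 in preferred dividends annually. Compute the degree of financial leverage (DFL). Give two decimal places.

Annual interest charges come to €601,036.00.
Pre-tax preferred-dividend burden = €95,000 ÷ (1 − 0.21) = €120,253.16.
DFL = EBIT ÷ [EBIT − I − D_p/(1−t)] = €2,196,000 ÷ [€2,196,000 − €601,036.00 − €120,253.16] = €2,196,000 ÷ €1,474,710.84 = 1.4891.

1.49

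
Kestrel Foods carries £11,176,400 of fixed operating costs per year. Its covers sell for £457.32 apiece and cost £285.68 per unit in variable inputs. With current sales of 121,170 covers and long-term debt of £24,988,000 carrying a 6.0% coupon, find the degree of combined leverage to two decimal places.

2.56

Contribution at this volume is 121,170 × £171.64 = £20,797,618.80.
EBIT = £20,797,618.80 − £11,176,400 = £9,621,218.80. Interest = £1,499,280.00.
DOL = £20,797,618.80 ÷ £9,621,218.80 = 2.1616; DFL = £9,621,218.80 ÷ £8,121,938.80 = 1.1846.
Combined leverage = 2.1616 × 1.1846 = 2.5606.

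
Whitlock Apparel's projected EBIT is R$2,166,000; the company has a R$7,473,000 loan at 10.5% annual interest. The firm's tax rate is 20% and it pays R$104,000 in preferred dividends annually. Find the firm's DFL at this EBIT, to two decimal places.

1.73

Annual interest charges come to R$784,665.00.
Pre-tax preferred-dividend burden = R$104,000 ÷ (1 − 0.20) = R$130,000.00.
DFL = EBIT ÷ [EBIT − I − D_p/(1−t)] = R$2,166,000 ÷ [R$2,166,000 − R$784,665.00 − R$130,000.00] = R$2,166,000 ÷ R$1,251,335.00 = 1.7310.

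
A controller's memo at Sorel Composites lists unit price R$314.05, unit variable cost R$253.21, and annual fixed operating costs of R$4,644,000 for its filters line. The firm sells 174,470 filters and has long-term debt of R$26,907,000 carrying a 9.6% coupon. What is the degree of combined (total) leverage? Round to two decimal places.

Total contribution margin = 174,470 × R$60.84 = R$10,614,754.80.
Operating income = contribution − fixed costs = R$10,614,754.80 − R$4,644,000 = R$5,970,754.80. Interest = R$2,583,072.00.
DOL = R$10,614,754.80 ÷ R$5,970,754.80 = 1.7778; DFL = R$5,970,754.80 ÷ R$3,387,682.80 = 1.7625.
Combined leverage = 1.7778 × 1.7625 = 3.1334.

3.13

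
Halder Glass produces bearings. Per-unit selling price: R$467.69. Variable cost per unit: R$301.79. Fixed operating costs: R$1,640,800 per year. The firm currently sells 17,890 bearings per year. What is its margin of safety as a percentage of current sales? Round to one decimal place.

44.7%

Each unit contributes R$467.69 − R$301.79 = R$165.90. Break-even units = R$1,640,800 ÷ R$165.90 = 9,890.30; break-even revenue = 9,890.30 × R$467.69 = R$4,625,592.24.
Actual sales revenue = 17,890 × R$467.69 = R$8,366,974.10.
Margin of safety = (R$8,366,974.10 − R$4,625,592.24) ÷ R$8,366,974.10 = 44.7%.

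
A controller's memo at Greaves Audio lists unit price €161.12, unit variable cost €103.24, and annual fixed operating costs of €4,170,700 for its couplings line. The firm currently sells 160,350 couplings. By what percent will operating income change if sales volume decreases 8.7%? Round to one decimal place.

Contribution at this volume is 160,350 × €57.88 = €9,281,058.00.
EBIT = €9,281,058.00 − €4,170,700 = €5,110,358.00.
DOL = contribution ÷ EBIT = €9,281,058.00 ÷ €5,110,358.00 = 1.8161.
So EBIT moves 1.8161 × (-8.7%) = -15.8%.

-15.8%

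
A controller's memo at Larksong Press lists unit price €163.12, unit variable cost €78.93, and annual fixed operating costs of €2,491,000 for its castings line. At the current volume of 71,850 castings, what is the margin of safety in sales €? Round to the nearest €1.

€6,893,804

Contribution margin per unit = €163.12 − €78.93 = €84.19. Break-even units = €2,491,000 ÷ €84.19 = 29,587.84; break-even revenue = 29,587.84 × €163.12 = €4,826,367.98.
Actual sales revenue = 71,850 × €163.12 = €11,720,172.00.
Margin of safety = €11,720,172.00 − €4,826,367.98 = €6,893,804.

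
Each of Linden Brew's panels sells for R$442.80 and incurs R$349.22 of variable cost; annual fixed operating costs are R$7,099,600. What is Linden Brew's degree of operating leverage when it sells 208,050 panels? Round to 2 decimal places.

1.57

Contribution at this volume is 208,050 × R$93.58 = R$19,469,319.00.
Subtracting fixed costs: EBIT = R$19,469,319.00 − R$7,099,600 = R$12,369,719.00.
So DOL = total CM / EBIT = R$19,469,319.00 / R$12,369,719.00 = 1.5739.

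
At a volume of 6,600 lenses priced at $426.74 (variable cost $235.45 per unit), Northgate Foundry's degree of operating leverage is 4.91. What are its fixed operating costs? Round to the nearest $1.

Contribution at this volume is 6,600 × $191.29 = $1,262,514.00.
Since DOL = CM ÷ EBIT, EBIT = $1,262,514.00 ÷ 4.91 = $257,131.16.
Fixed costs = CM − EBIT = $1,262,514.00 − $257,131.16 = $1,005,383.

$1,005,383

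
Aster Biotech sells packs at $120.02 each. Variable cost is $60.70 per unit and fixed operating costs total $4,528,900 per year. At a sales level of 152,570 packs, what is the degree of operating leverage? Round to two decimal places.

Contribution at this volume is 152,570 × $59.32 = $9,050,452.40.
Operating income = contribution − fixed costs = $9,050,452.40 − $4,528,900 = $4,521,552.40.
So DOL = total CM / EBIT = $9,050,452.40 / $4,521,552.40 = 2.0016.

2.00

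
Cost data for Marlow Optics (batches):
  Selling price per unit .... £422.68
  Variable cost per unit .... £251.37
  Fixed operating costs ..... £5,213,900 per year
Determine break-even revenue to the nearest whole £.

CM per unit = £422.68 − £251.37 = £171.31; CM ratio = £171.31 / £422.68 = 0.4053.
Break-even sales = FC ÷ CM ratio = £5,213,900 × £422.68 / £171.31 = £12,864,464.

£12,864,464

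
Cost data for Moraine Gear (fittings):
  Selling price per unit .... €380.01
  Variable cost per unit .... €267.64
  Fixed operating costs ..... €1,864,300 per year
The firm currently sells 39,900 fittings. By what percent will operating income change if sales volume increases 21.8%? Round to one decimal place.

Total contribution margin = 39,900 × €112.37 = €4,483,563.00.
Subtracting fixed costs: EBIT = €4,483,563.00 − €1,864,300 = €2,619,263.00.
So DOL = total CM / EBIT = €4,483,563.00 / €2,619,263.00 = 1.7118.
So EBIT moves 1.7118 × (+21.8%) = +37.3%.

+37.3%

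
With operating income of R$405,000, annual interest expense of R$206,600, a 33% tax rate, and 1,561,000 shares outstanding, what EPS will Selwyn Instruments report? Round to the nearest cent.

R$0.09

Interest = R$206,600.00, so EBT = R$405,000 − R$206,600.00 = R$198,400.00.
After tax at 33%: net income = R$198,400.00 × 0.67 = R$132,928.00.
EPS = R$132,928.00 ÷ 1,561,000 = R$0.09.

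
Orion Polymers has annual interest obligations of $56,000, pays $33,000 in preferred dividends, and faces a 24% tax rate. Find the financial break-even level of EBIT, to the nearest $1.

Grossing the preferred dividend up to pre-tax terms: $33,000 / (1 − 0.24) = $43,421.05.
EPS = 0 when EBIT covers interest plus the pre-tax preferred burden: $56,000 + $43,421.05 = $99,421.05.

$99,421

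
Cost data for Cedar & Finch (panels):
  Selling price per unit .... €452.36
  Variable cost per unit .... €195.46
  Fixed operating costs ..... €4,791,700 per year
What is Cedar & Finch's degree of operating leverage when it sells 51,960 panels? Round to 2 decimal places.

At 51,960 units, contribution = 51,960 × €256.90 = €13,348,524.00.
Operating income = contribution − fixed costs = €13,348,524.00 − €4,791,700 = €8,556,824.00.
DOL = contribution ÷ EBIT = €13,348,524.00 ÷ €8,556,824.00 = 1.5600.

1.56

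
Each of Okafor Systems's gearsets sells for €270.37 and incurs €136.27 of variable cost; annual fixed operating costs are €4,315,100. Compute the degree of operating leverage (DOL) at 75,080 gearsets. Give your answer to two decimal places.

Total contribution margin = 75,080 × €134.10 = €10,068,228.00.
EBIT = €10,068,228.00 − €4,315,100 = €5,753,128.00.
Degree of operating leverage = €10,068,228.00 / €5,753,128.00 = 1.7500.

1.75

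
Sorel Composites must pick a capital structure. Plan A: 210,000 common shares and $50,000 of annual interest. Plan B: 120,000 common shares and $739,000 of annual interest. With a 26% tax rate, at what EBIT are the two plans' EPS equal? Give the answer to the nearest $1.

$1,657,667

Set EPS_A = EPS_B: (EBIT − $50,000)(1 − 0.26) ÷ 210,000 = (EBIT − $739,000)(1 − 0.26) ÷ 120,000.
The (1 − t) factor cancels: (EBIT − 50,000) × 120,000 = (EBIT − 739,000) × 210,000.
Solving, EBIT = (739,000·210,000 − 50,000·120,000) / (210,000 − 120,000) = 149,190,000,000 / 90,000 = 1,657,666.67.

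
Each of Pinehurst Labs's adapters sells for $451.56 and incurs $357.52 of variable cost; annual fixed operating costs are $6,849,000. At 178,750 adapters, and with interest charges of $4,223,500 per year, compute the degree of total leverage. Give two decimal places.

2.93

Contribution at this volume is 178,750 × $94.04 = $16,809,650.00.
Operating income = contribution − fixed costs = $16,809,650.00 − $6,849,000 = $9,960,650.00. Interest = $4,223,500.00.
DOL = $16,809,650.00 ÷ $9,960,650.00 = 1.6876; DFL = $9,960,650.00 ÷ $5,737,150.00 = 1.7362.
Combined leverage = 1.6876 × 1.7362 = 2.9300.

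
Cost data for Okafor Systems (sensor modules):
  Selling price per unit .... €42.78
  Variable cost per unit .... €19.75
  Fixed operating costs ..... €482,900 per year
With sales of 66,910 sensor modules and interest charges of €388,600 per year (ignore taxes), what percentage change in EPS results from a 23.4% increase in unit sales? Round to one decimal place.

Contribution at this volume is 66,910 × €23.03 = €1,540,937.30.
Operating income = contribution − fixed costs = €1,540,937.30 − €482,900 = €1,058,037.30.
After interest of €388,600.00, pre-tax earnings = €669,437.30.
Degree of combined leverage = contribution ÷ (EBIT − I) = €1,540,937.30 ÷ €669,437.30 = 2.3018.
EPS therefore changes by 2.3018 × (+23.4%) = +53.9%.

+53.9%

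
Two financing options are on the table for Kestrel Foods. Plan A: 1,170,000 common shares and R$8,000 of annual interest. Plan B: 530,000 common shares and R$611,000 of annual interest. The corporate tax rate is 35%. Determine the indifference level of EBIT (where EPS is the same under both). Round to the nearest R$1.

At indifference, (EBIT − 8,000)(1 − t)/1,170,000 = (EBIT − 611,000)(1 − t)/530,000.
Cancelling (1 − t) and cross-multiplying: 530,000·(EBIT − 8,000) = 1,170,000·(EBIT − 611,000).
Solving, EBIT = (611,000·1,170,000 − 8,000·530,000) / (1,170,000 − 530,000) = 710,630,000,000 / 640,000 = 1,110,359.38.

R$1,110,359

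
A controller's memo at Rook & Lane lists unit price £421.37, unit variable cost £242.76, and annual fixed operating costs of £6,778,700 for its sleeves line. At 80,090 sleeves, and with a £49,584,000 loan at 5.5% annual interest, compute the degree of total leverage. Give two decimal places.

2.98

Total contribution margin = 80,090 × £178.61 = £14,304,874.90.
Subtracting fixed costs: EBIT = £14,304,874.90 − £6,778,700 = £7,526,174.90. Interest = £2,727,120.00, so EBIT − I = £4,799,054.90.
DCL = contribution ÷ (EBIT − I) = £14,304,874.90 ÷ £4,799,054.90 = 2.9808.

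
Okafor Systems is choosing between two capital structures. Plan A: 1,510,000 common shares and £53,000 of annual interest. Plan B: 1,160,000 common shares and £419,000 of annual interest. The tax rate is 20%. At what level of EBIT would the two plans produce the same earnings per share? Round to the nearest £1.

Set EPS_A = EPS_B: (EBIT − £53,000)(1 − 0.20) ÷ 1,510,000 = (EBIT − £419,000)(1 − 0.20) ÷ 1,160,000.
The (1 − t) factor cancels: (EBIT − 53,000) × 1,160,000 = (EBIT − 419,000) × 1,510,000.
EBIT × (1,510,000 − 1,160,000) = 419,000 × 1,510,000 − 53,000 × 1,160,000 = 571,210,000,000, so EBIT = 571,210,000,000 ÷ 350,000 = 1,632,028.57.

£1,632,029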